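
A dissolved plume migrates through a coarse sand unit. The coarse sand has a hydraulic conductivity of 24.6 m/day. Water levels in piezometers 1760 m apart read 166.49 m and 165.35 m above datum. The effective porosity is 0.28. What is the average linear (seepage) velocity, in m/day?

Hydraulic gradient i = (166.49 − 165.35) / 1760 = 1.14 / 1760 = 0.0006477.
Darcy flux q = K · i = 24.60 × 0.0006477 = 0.01593 m/day.
Seepage velocity v = q / n_e = 0.01593 / 0.28 = 0.05691 m/day.

0.0569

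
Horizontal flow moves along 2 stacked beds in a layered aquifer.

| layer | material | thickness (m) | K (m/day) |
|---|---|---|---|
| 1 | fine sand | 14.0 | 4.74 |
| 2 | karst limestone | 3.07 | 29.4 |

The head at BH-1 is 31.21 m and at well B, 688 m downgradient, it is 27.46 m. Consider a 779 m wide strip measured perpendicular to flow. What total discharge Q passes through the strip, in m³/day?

665

Flow is parallel to layering, so each bed carries its own Darcy discharge and the transmissivities add.
Σ(K_i·b_i) = 4.74×14.0 + 29.4×3.07 = 156.6 m²/day.
Hydraulic gradient i = (31.21 − 27.46) / 688 = 3.75 / 688 = 0.005451.
Q = Σ(K_i·b_i) · W · i = 156.6 × 779 × 0.005451 = 665.0 m³/day.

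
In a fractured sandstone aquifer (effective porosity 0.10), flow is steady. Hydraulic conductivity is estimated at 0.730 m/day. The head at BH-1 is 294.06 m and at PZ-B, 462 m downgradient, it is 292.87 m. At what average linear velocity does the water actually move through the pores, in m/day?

0.0188

Hydraulic gradient i = (294.06 − 292.87) / 462 = 1.19 / 462 = 0.002576.
Darcy flux q = K · i = 0.7300 × 0.002576 = 0.001880 m/day.
Seepage velocity v = q / n_e = 0.001880 / 0.10 = 0.01880 m/day.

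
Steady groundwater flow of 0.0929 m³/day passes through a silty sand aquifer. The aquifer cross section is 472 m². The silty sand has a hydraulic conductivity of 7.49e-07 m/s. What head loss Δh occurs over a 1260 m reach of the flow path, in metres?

3.83

Convert K: 7.49e-07 m/s × 86400 = 0.06471 m/day.
From Q = K·A·i, i = Q / (K·A) = 0.0929 / (0.06471 × 472.0) = 0.003041.
Head loss Δh = i · L = 0.003041 × 1260 = 3.832 m.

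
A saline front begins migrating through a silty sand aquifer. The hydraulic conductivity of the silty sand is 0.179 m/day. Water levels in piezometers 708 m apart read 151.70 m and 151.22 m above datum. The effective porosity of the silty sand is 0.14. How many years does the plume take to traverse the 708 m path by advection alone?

Hydraulic gradient i = (151.70 − 151.22) / 708 = 0.48 / 708 = 0.0006780.
Darcy flux q = K · i = 0.1790 × 0.0006780 = 0.0001214 m/day.
Seepage velocity v = q / n_e = 0.0001214 / 0.14 = 0.0008668 m/day.
Travel time t = L / v = 708 / 0.0008668 = 8.168e+05 days = 2236 years.

2240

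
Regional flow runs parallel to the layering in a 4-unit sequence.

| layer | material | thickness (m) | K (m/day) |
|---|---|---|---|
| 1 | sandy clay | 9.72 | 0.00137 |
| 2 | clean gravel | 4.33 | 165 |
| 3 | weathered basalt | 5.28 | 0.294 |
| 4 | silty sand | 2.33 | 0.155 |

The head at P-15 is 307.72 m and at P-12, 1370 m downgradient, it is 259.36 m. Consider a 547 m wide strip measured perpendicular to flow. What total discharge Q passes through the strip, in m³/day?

Flow is parallel to layering, so each bed carries its own Darcy discharge and the transmissivities add.
Σ(K_i·b_i) = 0.00137×9.72 + 165×4.33 + 0.294×5.28 + 0.155×2.33 = 716.4 m²/day.
Hydraulic gradient i = (307.72 − 259.36) / 1370 = 48.36 / 1370 = 0.03530.
Q = Σ(K_i·b_i) · W · i = 716.4 × 547 × 0.03530 = 13832 m³/day.

13800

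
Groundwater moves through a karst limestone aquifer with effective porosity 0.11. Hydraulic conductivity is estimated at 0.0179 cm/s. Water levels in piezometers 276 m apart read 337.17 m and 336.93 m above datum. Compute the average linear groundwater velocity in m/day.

Convert K: 0.0179 cm/s × 864 = 15.47 m/day.
Hydraulic gradient i = (337.17 − 336.93) / 276 = 0.24 / 276 = 0.0008696.
Darcy flux q = K · i = 15.47 × 0.0008696 = 0.01345 m/day.
Seepage velocity v = q / n_e = 0.01345 / 0.11 = 0.1223 m/day.

0.122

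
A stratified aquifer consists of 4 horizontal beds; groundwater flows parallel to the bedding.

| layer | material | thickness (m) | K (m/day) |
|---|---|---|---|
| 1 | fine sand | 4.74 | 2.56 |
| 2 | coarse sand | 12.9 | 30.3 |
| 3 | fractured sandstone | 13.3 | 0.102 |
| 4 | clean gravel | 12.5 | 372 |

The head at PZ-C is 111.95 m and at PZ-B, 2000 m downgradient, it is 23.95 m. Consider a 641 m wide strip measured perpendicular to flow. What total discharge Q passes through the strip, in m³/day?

143000

Flow is parallel to layering, so each bed carries its own Darcy discharge and the transmissivities add.
Σ(K_i·b_i) = 2.56×4.74 + 30.3×12.9 + 0.102×13.3 + 372×12.5 = 5054 m²/day.
Hydraulic gradient i = (111.95 − 23.95) / 2000 = 88 / 2000 = 0.04400.
Q = Σ(K_i·b_i) · W · i = 5054 × 641 × 0.04400 = 1.426e+05 m³/day.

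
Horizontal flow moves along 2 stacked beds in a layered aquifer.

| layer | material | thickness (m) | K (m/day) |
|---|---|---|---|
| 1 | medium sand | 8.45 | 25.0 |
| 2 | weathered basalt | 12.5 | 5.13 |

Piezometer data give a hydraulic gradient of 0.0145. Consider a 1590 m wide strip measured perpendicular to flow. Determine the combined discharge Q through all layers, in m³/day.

Flow is parallel to layering, so each bed carries its own Darcy discharge and the transmissivities add.
Σ(K_i·b_i) = 25.0×8.45 + 5.13×12.5 = 275.4 m²/day.
Hydraulic gradient i = 0.0145.
Q = Σ(K_i·b_i) · W · i = 275.4 × 1590 × 0.01450 = 6349 m³/day.

6350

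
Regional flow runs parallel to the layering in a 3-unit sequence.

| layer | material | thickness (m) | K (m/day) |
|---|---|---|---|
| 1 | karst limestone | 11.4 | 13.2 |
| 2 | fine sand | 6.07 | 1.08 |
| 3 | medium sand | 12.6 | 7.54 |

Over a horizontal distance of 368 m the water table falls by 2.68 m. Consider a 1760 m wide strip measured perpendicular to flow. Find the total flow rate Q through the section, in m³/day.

3230

Flow is parallel to layering, so each bed carries its own Darcy discharge and the transmissivities add.
Σ(K_i·b_i) = 13.2×11.4 + 1.08×6.07 + 7.54×12.6 = 252.0 m²/day.
Hydraulic gradient i = Δh / L = 2.68 / 368 = 0.007283.
Q = Σ(K_i·b_i) · W · i = 252.0 × 1760 × 0.007283 = 3230 m³/day.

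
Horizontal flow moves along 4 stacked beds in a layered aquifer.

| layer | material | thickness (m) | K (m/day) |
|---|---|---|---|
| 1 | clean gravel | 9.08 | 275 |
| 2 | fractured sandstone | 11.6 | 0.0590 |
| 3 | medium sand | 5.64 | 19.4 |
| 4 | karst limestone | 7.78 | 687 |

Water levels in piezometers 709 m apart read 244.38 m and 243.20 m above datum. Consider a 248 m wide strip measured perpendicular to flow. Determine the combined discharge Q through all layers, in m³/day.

3280

Flow is parallel to layering, so each bed carries its own Darcy discharge and the transmissivities add.
Σ(K_i·b_i) = 275×9.08 + 0.0590×11.6 + 19.4×5.64 + 687×7.78 = 7952 m²/day.
Hydraulic gradient i = (244.38 − 243.20) / 709 = 1.18 / 709 = 0.001664.
Q = Σ(K_i·b_i) · W · i = 7952 × 248 × 0.001664 = 3282 m³/day.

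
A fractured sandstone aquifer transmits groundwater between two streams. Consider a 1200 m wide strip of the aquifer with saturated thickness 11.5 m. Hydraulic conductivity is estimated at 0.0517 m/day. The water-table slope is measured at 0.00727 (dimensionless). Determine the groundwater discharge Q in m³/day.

5.19

Cross-sectional area A = 1200 × 11.5 = 13800 m².
Hydraulic gradient i = 0.00727.
Darcy's law: Q = K · A · i = 0.05170 × 13800 × 0.007270 = 5.187 m³/day.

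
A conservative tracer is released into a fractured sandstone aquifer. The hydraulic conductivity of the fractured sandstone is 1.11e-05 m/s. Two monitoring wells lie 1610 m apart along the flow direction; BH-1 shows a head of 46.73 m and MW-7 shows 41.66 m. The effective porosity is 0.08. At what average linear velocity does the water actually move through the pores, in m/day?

Convert K: 1.11e-05 m/s × 86400 = 0.9590 m/day.
Hydraulic gradient i = (46.73 − 41.66) / 1610 = 5.07 / 1610 = 0.003149.
Darcy flux q = K · i = 0.9590 × 0.003149 = 0.003020 m/day.
Seepage velocity v = q / n_e = 0.003020 / 0.08 = 0.03775 m/day.

0.0378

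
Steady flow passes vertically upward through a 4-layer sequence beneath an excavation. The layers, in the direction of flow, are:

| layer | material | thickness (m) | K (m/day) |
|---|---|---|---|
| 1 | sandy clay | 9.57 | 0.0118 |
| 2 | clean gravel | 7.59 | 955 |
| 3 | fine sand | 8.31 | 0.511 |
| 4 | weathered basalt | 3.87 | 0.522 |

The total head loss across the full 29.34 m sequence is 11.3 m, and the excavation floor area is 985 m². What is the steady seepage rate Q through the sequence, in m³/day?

Flow is perpendicular to layering, so the layers act in series and the equivalent K is the thickness-weighted harmonic mean.
Total thickness L = 9.57 + 7.59 + 8.31 + 3.87 = 29.34 m.
Σ(b_i/K_i) = 9.57/0.0118 + 7.59/955 + 8.31/0.511 + 3.87/0.522 = 834.7 d.
K_eq = L / Σ(b_i/K_i) = 29.34 / 834.7 = 0.03515 m/day.
Q = K_eq · A · (Δh/L) = 0.03515 × 985 × (11.3/29.34) = 13.33 m³/day.

13.3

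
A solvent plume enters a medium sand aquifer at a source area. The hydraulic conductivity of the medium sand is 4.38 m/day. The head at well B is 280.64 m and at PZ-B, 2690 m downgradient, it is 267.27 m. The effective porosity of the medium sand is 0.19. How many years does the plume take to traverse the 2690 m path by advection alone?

Hydraulic gradient i = (280.64 − 267.27) / 2690 = 13.37 / 2690 = 0.004970.
Darcy flux q = K · i = 4.380 × 0.004970 = 0.02177 m/day.
Seepage velocity v = q / n_e = 0.02177 / 0.19 = 0.1146 m/day.
Travel time t = L / v = 2690 / 0.1146 = 23478 days = 64.28 years.

64.3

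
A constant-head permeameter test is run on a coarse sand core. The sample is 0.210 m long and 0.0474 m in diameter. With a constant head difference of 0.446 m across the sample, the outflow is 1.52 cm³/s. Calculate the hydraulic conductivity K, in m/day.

35.0

Cross-sectional area A = π·(d/2)² = π × (0.0474/2)² = 0.001765 m².
Convert discharge: 1.52 cm³/s = 1.520e-06 m³/s.
Darcy's law rearranged: K = Q·L / (A·Δh) = 1.520e-06 × 0.210 / (0.001765 × 0.446) = 0.0004056 m/s = 35.04 m/day.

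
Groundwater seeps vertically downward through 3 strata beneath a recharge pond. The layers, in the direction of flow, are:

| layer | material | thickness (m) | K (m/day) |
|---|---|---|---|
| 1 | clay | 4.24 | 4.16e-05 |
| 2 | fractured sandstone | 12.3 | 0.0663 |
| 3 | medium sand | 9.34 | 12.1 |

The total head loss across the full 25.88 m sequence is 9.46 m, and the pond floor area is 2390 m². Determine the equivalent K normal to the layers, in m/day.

0.000253

Flow is perpendicular to layering, so the layers act in series and the equivalent K is the thickness-weighted harmonic mean.
Total thickness L = 4.24 + 12.3 + 9.34 = 25.88 m.
Σ(b_i/K_i) = 4.24/4.16e-05 + 12.3/0.0663 + 9.34/12.1 = 1.021e+05 d.
K_eq = L / Σ(b_i/K_i) = 25.88 / 1.021e+05 = 0.0002535 m/day.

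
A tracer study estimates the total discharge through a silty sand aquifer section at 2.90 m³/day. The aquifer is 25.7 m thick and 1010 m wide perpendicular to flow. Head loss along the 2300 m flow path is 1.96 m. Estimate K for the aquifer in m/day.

0.131

Cross-sectional area A = 1010 × 25.7 = 25957 m².
Hydraulic gradient i = Δh / L = 1.96 / 2300 = 0.0008522.
From Q = K·A·i, K = Q / (A·i) = 2.90 / (25957 × 0.0008522) = 0.1311 m/day.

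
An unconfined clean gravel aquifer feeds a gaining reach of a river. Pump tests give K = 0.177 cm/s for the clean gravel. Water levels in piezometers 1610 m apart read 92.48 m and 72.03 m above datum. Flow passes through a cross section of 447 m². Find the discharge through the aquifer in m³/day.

868

Convert K: 0.177 cm/s × 864 = 152.9 m/day.
Hydraulic gradient i = (92.48 − 72.03) / 1610 = 20.45 / 1610 = 0.01270.
Darcy's law: Q = K · A · i = 152.9 × 447.0 × 0.01270 = 868.3 m³/day.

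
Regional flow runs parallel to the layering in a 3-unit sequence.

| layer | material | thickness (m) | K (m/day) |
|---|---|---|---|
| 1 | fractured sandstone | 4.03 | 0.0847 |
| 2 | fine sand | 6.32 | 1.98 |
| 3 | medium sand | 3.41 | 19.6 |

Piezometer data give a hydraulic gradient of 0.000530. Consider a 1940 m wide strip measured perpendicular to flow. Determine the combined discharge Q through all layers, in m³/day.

81.9

Flow is parallel to layering, so each bed carries its own Darcy discharge and the transmissivities add.
Σ(K_i·b_i) = 0.0847×4.03 + 1.98×6.32 + 19.6×3.41 = 79.69 m²/day.
Hydraulic gradient i = 0.000530.
Q = Σ(K_i·b_i) · W · i = 79.69 × 1940 × 0.0005300 = 81.94 m³/day.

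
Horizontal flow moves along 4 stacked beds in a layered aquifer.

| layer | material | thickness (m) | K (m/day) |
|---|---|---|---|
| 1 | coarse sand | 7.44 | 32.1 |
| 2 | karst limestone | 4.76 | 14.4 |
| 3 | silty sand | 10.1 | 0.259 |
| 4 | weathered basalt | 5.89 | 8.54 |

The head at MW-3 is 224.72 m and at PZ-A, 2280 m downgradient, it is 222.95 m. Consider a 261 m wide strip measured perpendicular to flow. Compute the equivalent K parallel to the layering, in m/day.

Flow is parallel to layering, so each bed carries its own Darcy discharge and the transmissivities add.
Σ(K_i·b_i) = 32.1×7.44 + 14.4×4.76 + 0.259×10.1 + 8.54×5.89 = 360.3 m²/day.
Total thickness b = 28.19 m, so K_eq = Σ(K_i·b_i)/b = 12.78 m/day.

12.8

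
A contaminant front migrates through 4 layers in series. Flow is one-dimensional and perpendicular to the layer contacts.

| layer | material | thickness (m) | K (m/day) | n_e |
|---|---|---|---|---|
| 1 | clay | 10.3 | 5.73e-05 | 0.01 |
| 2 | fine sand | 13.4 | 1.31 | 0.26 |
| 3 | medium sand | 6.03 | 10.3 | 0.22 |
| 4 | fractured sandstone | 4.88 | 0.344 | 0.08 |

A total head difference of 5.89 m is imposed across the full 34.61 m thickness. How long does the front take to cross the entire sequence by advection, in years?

443

With flow normal to the layers, continuity requires the same specific discharge q through every layer.
Σ(b_i/K_i) = 10.3/5.73e-05 + 13.4/1.31 + 6.03/10.3 + 4.88/0.344 = 1.798e+05 d.
q = Δh / Σ(b_i/K_i) = 5.89 / 1.798e+05 = 3.276e-05 m/day.
In each layer the seepage velocity is v_i = q/n_i, so the layer transit time is t_i = b_i·n_i / q:
  layer 1 (clay): t_1 = 10.3 × 0.01 / 3.276e-05 = 3144 d
  layer 2 (fine sand): t_2 = 13.4 × 0.26 / 3.276e-05 = 1.063e+05 d
  layer 3 (medium sand): t_3 = 6.03 × 0.22 / 3.276e-05 = 40492 d
  layer 4 (fractured sandstone): t_4 = 4.88 × 0.08 / 3.276e-05 = 11916 d
Total t = Σ t_i = 1.619e+05 days = 443.2 years.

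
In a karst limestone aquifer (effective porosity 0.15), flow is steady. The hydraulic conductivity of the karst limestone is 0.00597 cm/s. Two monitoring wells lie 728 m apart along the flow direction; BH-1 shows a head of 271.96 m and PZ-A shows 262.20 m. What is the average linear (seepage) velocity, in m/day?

Convert K: 0.00597 cm/s × 864 = 5.158 m/day.
Hydraulic gradient i = (271.96 − 262.20) / 728 = 9.76 / 728 = 0.01341.
Darcy flux q = K · i = 5.158 × 0.01341 = 0.06915 m/day.
Seepage velocity v = q / n_e = 0.06915 / 0.15 = 0.4610 m/day.

0.461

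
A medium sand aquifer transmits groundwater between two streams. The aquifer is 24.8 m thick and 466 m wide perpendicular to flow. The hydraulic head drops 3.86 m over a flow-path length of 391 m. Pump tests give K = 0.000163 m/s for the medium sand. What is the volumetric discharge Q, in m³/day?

Convert K: 0.000163 m/s × 86400 = 14.08 m/day.
Cross-sectional area A = 466 × 24.8 = 11557 m².
Hydraulic gradient i = Δh / L = 3.86 / 391 = 0.009872.
Darcy's law: Q = K · A · i = 14.08 × 11557 × 0.009872 = 1607 m³/day.

1610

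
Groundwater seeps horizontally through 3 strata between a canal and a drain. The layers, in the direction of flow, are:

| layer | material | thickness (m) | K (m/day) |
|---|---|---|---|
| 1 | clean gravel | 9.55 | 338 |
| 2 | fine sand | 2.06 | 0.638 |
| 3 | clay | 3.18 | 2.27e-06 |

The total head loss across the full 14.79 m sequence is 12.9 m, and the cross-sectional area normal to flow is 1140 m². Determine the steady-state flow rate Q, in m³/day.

Flow is perpendicular to layering, so the layers act in series and the equivalent K is the thickness-weighted harmonic mean.
Total thickness L = 9.55 + 2.06 + 3.18 = 14.79 m.
Σ(b_i/K_i) = 9.55/338 + 2.06/0.638 + 3.18/2.27e-06 = 1.401e+06 d.
K_eq = L / Σ(b_i/K_i) = 14.79 / 1.401e+06 = 1.056e-05 m/day.
Q = K_eq · A · (Δh/L) = 1.056e-05 × 1140 × (12.9/14.79) = 0.01050 m³/day.

0.0105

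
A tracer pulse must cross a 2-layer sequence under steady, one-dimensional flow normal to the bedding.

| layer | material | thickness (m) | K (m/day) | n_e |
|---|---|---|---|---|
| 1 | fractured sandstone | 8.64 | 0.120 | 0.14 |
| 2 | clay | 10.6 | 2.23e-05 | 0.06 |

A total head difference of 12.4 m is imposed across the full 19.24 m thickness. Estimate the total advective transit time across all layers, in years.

194

With flow normal to the layers, continuity requires the same specific discharge q through every layer.
Σ(b_i/K_i) = 8.64/0.120 + 10.6/2.23e-05 = 4.754e+05 d.
q = Δh / Σ(b_i/K_i) = 12.4 / 4.754e+05 = 2.608e-05 m/day.
In each layer the seepage velocity is v_i = q/n_i, so the layer transit time is t_i = b_i·n_i / q:
  layer 1 (fractured sandstone): t_1 = 8.64 × 0.14 / 2.608e-05 = 46375 d
  layer 2 (clay): t_2 = 10.6 × 0.06 / 2.608e-05 = 24384 d
Total t = Σ t_i = 70759 days = 193.7 years.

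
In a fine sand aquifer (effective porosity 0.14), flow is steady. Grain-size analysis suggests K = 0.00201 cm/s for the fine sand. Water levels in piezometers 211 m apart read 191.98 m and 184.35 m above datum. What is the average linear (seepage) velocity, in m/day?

Convert K: 0.00201 cm/s × 864 = 1.737 m/day.
Hydraulic gradient i = (191.98 − 184.35) / 211 = 7.63 / 211 = 0.03616.
Darcy flux q = K · i = 1.737 × 0.03616 = 0.06280 m/day.
Seepage velocity v = q / n_e = 0.06280 / 0.14 = 0.4486 m/day.

0.449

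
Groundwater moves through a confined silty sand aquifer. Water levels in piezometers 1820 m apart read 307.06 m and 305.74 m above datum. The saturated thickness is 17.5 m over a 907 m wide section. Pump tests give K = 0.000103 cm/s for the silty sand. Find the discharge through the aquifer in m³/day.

Convert K: 0.000103 cm/s × 864 = 0.08899 m/day.
Cross-sectional area A = 907 × 17.5 = 15872 m².
Hydraulic gradient i = (307.06 − 305.74) / 1820 = 1.32 / 1820 = 0.0007253.
Darcy's law: Q = K · A · i = 0.08899 × 15872 × 0.0007253 = 1.024 m³/day.

1.02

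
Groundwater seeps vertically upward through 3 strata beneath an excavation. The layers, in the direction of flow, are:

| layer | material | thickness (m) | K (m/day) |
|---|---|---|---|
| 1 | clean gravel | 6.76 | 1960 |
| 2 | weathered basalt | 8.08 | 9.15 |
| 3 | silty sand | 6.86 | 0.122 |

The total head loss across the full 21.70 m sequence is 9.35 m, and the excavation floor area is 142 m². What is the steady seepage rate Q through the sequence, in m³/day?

Flow is perpendicular to layering, so the layers act in series and the equivalent K is the thickness-weighted harmonic mean.
Total thickness L = 6.76 + 8.08 + 6.86 = 21.70 m.
Σ(b_i/K_i) = 6.76/1960 + 8.08/9.15 + 6.86/0.122 = 57.12 d.
K_eq = L / Σ(b_i/K_i) = 21.70 / 57.12 = 0.3799 m/day.
Q = K_eq · A · (Δh/L) = 0.3799 × 142 × (9.35/21.70) = 23.25 m³/day.

23.2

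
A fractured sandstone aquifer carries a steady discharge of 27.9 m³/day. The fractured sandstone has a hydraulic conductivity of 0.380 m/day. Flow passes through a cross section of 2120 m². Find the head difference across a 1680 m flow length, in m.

58.2

From Q = K·A·i, i = Q / (K·A) = 27.9 / (0.3800 × 2120) = 0.03463.
Head loss Δh = i · L = 0.03463 × 1680 = 58.18 m.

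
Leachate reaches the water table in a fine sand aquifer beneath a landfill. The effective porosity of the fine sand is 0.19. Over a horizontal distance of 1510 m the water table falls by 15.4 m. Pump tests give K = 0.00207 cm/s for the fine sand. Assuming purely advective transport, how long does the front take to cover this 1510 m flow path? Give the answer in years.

43.1

Convert K: 0.00207 cm/s × 864 = 1.788 m/day.
Hydraulic gradient i = Δh / L = 15.4 / 1510 = 0.01020.
Darcy flux q = K · i = 1.788 × 0.01020 = 0.01824 m/day.
Seepage velocity v = q / n_e = 0.01824 / 0.19 = 0.09600 m/day.
Travel time t = L / v = 1510 / 0.09600 = 15729 days = 43.06 years.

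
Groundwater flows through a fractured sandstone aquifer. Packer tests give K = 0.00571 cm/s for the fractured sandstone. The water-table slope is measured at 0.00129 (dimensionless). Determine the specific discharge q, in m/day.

Convert K: 0.00571 cm/s × 864 = 4.933 m/day.
Hydraulic gradient i = 0.00129.
Specific discharge q = K · i = 4.933 × 0.001290 = 0.006364 m/day.

0.00636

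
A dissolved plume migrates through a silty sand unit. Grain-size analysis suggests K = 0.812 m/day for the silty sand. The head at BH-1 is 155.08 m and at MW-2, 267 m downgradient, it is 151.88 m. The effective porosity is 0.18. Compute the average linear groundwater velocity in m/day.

Hydraulic gradient i = (155.08 − 151.88) / 267 = 3.2 / 267 = 0.01199.
Darcy flux q = K · i = 0.8120 × 0.01199 = 0.009732 m/day.
Seepage velocity v = q / n_e = 0.009732 / 0.18 = 0.05407 m/day.

0.0541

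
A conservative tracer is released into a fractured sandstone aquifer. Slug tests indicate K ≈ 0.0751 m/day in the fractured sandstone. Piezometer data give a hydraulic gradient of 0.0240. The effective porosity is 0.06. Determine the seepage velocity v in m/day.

0.0300

Hydraulic gradient i = 0.0240.
Darcy flux q = K · i = 0.07510 × 0.02400 = 0.001802 m/day.
Seepage velocity v = q / n_e = 0.001802 / 0.06 = 0.03004 m/day.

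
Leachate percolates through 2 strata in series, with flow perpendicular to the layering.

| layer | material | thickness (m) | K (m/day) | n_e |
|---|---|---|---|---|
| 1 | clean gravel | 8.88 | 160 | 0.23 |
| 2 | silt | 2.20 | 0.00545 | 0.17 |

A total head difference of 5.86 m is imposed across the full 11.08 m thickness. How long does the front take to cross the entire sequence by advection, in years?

With flow normal to the layers, continuity requires the same specific discharge q through every layer.
Σ(b_i/K_i) = 8.88/160 + 2.20/0.00545 = 403.7 d.
q = Δh / Σ(b_i/K_i) = 5.86 / 403.7 = 0.01451 m/day.
In each layer the seepage velocity is v_i = q/n_i, so the layer transit time is t_i = b_i·n_i / q:
  layer 1 (clean gravel): t_1 = 8.88 × 0.23 / 0.01451 = 140.7 d
  layer 2 (silt): t_2 = 2.20 × 0.17 / 0.01451 = 25.77 d
Total t = Σ t_i = 166.5 days = 0.4558 years.

0.456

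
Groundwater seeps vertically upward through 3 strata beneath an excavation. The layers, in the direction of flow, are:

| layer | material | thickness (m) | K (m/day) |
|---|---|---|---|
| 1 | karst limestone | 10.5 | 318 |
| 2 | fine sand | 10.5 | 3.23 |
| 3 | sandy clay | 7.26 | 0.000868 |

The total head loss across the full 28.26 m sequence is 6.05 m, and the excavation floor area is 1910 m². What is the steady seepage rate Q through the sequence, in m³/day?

1.38

Flow is perpendicular to layering, so the layers act in series and the equivalent K is the thickness-weighted harmonic mean.
Total thickness L = 10.5 + 10.5 + 7.26 = 28.26 m.
Σ(b_i/K_i) = 10.5/318 + 10.5/3.23 + 7.26/0.000868 = 8367 d.
K_eq = L / Σ(b_i/K_i) = 28.26 / 8367 = 0.003377 m/day.
Q = K_eq · A · (Δh/L) = 0.003377 × 1910 × (6.05/28.26) = 1.381 m³/day.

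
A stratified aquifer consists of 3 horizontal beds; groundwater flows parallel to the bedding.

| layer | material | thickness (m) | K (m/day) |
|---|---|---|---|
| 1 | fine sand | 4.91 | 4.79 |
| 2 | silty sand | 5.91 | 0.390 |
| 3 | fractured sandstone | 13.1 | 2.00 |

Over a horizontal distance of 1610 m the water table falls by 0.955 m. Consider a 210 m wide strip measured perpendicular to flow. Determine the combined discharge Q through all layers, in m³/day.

Flow is parallel to layering, so each bed carries its own Darcy discharge and the transmissivities add.
Σ(K_i·b_i) = 4.79×4.91 + 0.390×5.91 + 2.00×13.1 = 52.02 m²/day.
Hydraulic gradient i = Δh / L = 0.955 / 1610 = 0.0005932.
Q = Σ(K_i·b_i) · W · i = 52.02 × 210 × 0.0005932 = 6.480 m³/day.

6.48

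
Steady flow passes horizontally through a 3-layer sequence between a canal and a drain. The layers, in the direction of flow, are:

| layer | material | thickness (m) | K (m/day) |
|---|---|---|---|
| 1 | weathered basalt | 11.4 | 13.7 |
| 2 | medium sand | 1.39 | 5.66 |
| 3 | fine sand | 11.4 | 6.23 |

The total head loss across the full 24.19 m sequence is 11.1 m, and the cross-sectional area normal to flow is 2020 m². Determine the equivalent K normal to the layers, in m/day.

8.32

Flow is perpendicular to layering, so the layers act in series and the equivalent K is the thickness-weighted harmonic mean.
Total thickness L = 11.4 + 1.39 + 11.4 = 24.19 m.
Σ(b_i/K_i) = 11.4/13.7 + 1.39/5.66 + 11.4/6.23 = 2.908 d.
K_eq = L / Σ(b_i/K_i) = 24.19 / 2.908 = 8.320 m/day.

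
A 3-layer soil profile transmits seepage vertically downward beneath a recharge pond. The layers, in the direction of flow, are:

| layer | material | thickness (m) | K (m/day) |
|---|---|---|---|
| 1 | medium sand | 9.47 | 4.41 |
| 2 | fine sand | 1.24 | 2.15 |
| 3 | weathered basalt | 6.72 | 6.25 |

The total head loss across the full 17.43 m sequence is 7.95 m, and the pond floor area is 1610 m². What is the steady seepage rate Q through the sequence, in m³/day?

Flow is perpendicular to layering, so the layers act in series and the equivalent K is the thickness-weighted harmonic mean.
Total thickness L = 9.47 + 1.24 + 6.72 = 17.43 m.
Σ(b_i/K_i) = 9.47/4.41 + 1.24/2.15 + 6.72/6.25 = 3.799 d.
K_eq = L / Σ(b_i/K_i) = 17.43 / 3.799 = 4.588 m/day.
Q = K_eq · A · (Δh/L) = 4.588 × 1610 × (7.95/17.43) = 3369 m³/day.

3370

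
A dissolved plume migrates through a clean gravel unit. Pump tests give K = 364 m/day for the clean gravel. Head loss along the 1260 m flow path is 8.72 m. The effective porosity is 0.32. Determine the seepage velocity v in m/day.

Hydraulic gradient i = Δh / L = 8.72 / 1260 = 0.006921.
Darcy flux q = K · i = 364.0 × 0.006921 = 2.519 m/day.
Seepage velocity v = q / n_e = 2.519 / 0.32 = 7.872 m/day.

7.87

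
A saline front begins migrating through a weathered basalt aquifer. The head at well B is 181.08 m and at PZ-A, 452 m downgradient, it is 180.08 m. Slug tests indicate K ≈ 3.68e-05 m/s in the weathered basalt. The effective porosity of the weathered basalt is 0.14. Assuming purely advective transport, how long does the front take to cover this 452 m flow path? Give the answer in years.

24.6

Convert K: 3.68e-05 m/s × 86400 = 3.180 m/day.
Hydraulic gradient i = (181.08 − 180.08) / 452 = 1 / 452 = 0.002212.
Darcy flux q = K · i = 3.180 × 0.002212 = 0.007034 m/day.
Seepage velocity v = q / n_e = 0.007034 / 0.14 = 0.05025 m/day.
Travel time t = L / v = 452 / 0.05025 = 8996 days = 24.63 years.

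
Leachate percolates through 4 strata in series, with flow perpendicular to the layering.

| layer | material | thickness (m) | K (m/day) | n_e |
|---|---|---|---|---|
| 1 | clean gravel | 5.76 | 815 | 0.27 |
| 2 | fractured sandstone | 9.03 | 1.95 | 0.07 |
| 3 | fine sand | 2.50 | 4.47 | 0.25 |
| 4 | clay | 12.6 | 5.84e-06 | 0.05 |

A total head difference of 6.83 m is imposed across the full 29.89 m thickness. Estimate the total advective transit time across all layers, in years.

2980

With flow normal to the layers, continuity requires the same specific discharge q through every layer.
Σ(b_i/K_i) = 5.76/815 + 9.03/1.95 + 2.50/4.47 + 12.6/5.84e-06 = 2.158e+06 d.
q = Δh / Σ(b_i/K_i) = 6.83 / 2.158e+06 = 3.166e-06 m/day.
In each layer the seepage velocity is v_i = q/n_i, so the layer transit time is t_i = b_i·n_i / q:
  layer 1 (clean gravel): t_1 = 5.76 × 0.27 / 3.166e-06 = 4.913e+05 d
  layer 2 (fractured sandstone): t_2 = 9.03 × 0.07 / 3.166e-06 = 1.997e+05 d
  layer 3 (fine sand): t_3 = 2.50 × 0.25 / 3.166e-06 = 1.974e+05 d
  layer 4 (clay): t_4 = 12.6 × 0.05 / 3.166e-06 = 1.990e+05 d
Total t = Σ t_i = 1.087e+06 days = 2977 years.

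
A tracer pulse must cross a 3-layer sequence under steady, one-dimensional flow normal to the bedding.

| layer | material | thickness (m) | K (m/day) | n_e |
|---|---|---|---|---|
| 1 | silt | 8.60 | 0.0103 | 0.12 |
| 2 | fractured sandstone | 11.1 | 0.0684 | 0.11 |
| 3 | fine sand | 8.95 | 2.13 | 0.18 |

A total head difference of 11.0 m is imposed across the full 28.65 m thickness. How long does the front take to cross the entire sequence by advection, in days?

With flow normal to the layers, continuity requires the same specific discharge q through every layer.
Σ(b_i/K_i) = 8.60/0.0103 + 11.1/0.0684 + 8.95/2.13 = 1001 d.
q = Δh / Σ(b_i/K_i) = 11.0 / 1001 = 0.01098 m/day.
In each layer the seepage velocity is v_i = q/n_i, so the layer transit time is t_i = b_i·n_i / q:
  layer 1 (silt): t_1 = 8.60 × 0.12 / 0.01098 = 93.95 d
  layer 2 (fractured sandstone): t_2 = 11.1 × 0.11 / 0.01098 = 111.2 d
  layer 3 (fine sand): t_3 = 8.95 × 0.18 / 0.01098 = 146.7 d
Total t = Σ t_i = 351.8 days.

352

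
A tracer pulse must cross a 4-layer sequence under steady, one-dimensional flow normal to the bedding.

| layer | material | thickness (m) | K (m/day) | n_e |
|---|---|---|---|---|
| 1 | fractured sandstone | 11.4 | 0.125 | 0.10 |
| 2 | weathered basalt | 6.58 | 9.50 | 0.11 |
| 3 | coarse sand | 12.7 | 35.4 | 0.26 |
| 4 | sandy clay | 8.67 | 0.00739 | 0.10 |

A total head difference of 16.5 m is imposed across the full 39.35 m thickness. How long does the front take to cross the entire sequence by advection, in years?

With flow normal to the layers, continuity requires the same specific discharge q through every layer.
Σ(b_i/K_i) = 11.4/0.125 + 6.58/9.50 + 12.7/35.4 + 8.67/0.00739 = 1265 d.
q = Δh / Σ(b_i/K_i) = 16.5 / 1265 = 0.01304 m/day.
In each layer the seepage velocity is v_i = q/n_i, so the layer transit time is t_i = b_i·n_i / q:
  layer 1 (fractured sandstone): t_1 = 11.4 × 0.10 / 0.01304 = 87.43 d
  layer 2 (weathered basalt): t_2 = 6.58 × 0.11 / 0.01304 = 55.51 d
  layer 3 (coarse sand): t_3 = 12.7 × 0.26 / 0.01304 = 253.2 d
  layer 4 (sandy clay): t_4 = 8.67 × 0.10 / 0.01304 = 66.49 d
Total t = Σ t_i = 462.7 days = 1.267 years.

1.27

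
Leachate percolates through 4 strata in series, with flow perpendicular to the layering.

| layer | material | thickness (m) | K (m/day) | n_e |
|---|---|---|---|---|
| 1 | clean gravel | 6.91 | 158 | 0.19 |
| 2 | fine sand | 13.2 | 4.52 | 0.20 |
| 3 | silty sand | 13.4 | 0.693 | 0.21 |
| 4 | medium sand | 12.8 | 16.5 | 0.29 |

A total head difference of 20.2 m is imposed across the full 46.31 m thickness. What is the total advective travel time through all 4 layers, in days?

12.0

With flow normal to the layers, continuity requires the same specific discharge q through every layer.
Σ(b_i/K_i) = 6.91/158 + 13.2/4.52 + 13.4/0.693 + 12.8/16.5 = 23.08 d.
q = Δh / Σ(b_i/K_i) = 20.2 / 23.08 = 0.8754 m/day.
In each layer the seepage velocity is v_i = q/n_i, so the layer transit time is t_i = b_i·n_i / q:
  layer 1 (clean gravel): t_1 = 6.91 × 0.19 / 0.8754 = 1.500 d
  layer 2 (fine sand): t_2 = 13.2 × 0.20 / 0.8754 = 3.016 d
  layer 3 (silty sand): t_3 = 13.4 × 0.21 / 0.8754 = 3.215 d
  layer 4 (medium sand): t_4 = 12.8 × 0.29 / 0.8754 = 4.241 d
Total t = Σ t_i = 11.97 days.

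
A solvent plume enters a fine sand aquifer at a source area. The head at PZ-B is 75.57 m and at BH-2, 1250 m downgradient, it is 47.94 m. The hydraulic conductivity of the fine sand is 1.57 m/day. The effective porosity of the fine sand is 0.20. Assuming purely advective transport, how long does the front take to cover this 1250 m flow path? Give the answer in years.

Hydraulic gradient i = (75.57 − 47.94) / 1250 = 27.63 / 1250 = 0.02210.
Darcy flux q = K · i = 1.570 × 0.02210 = 0.03470 m/day.
Seepage velocity v = q / n_e = 0.03470 / 0.20 = 0.1735 m/day.
Travel time t = L / v = 1250 / 0.1735 = 7204 days = 19.72 years.

19.7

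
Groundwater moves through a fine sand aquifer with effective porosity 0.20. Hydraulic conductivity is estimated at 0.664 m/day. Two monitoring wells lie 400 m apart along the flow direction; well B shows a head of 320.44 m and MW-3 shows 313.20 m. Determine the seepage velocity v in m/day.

Hydraulic gradient i = (320.44 − 313.20) / 400 = 7.24 / 400 = 0.01810.
Darcy flux q = K · i = 0.6640 × 0.01810 = 0.01202 m/day.
Seepage velocity v = q / n_e = 0.01202 / 0.20 = 0.06009 m/day.

0.0601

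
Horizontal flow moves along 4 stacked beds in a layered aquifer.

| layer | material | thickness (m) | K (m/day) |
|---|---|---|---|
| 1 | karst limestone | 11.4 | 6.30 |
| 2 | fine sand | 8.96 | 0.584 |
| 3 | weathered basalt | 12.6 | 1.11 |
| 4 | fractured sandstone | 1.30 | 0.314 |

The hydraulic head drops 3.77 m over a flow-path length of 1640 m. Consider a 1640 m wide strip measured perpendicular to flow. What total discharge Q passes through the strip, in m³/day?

Flow is parallel to layering, so each bed carries its own Darcy discharge and the transmissivities add.
Σ(K_i·b_i) = 6.30×11.4 + 0.584×8.96 + 1.11×12.6 + 0.314×1.30 = 91.45 m²/day.
Hydraulic gradient i = Δh / L = 3.77 / 1640 = 0.002299.
Q = Σ(K_i·b_i) · W · i = 91.45 × 1640 × 0.002299 = 344.8 m³/day.

345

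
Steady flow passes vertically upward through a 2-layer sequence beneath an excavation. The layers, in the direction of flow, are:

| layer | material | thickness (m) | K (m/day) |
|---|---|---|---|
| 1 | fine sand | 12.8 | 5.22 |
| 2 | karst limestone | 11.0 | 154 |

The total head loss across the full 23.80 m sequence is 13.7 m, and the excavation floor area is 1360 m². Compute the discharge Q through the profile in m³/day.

Flow is perpendicular to layering, so the layers act in series and the equivalent K is the thickness-weighted harmonic mean.
Total thickness L = 12.8 + 11.0 = 23.80 m.
Σ(b_i/K_i) = 12.8/5.22 + 11.0/154 = 2.524 d.
K_eq = L / Σ(b_i/K_i) = 23.80 / 2.524 = 9.431 m/day.
Q = K_eq · A · (Δh/L) = 9.431 × 1360 × (13.7/23.80) = 7383 m³/day.

7380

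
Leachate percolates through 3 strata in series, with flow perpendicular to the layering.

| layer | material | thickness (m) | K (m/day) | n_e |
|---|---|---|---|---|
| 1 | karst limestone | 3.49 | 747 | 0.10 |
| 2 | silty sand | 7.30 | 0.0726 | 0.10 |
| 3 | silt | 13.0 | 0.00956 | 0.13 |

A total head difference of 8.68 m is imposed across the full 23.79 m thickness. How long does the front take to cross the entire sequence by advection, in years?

1.28

With flow normal to the layers, continuity requires the same specific discharge q through every layer.
Σ(b_i/K_i) = 3.49/747 + 7.30/0.0726 + 13.0/0.00956 = 1460 d.
q = Δh / Σ(b_i/K_i) = 8.68 / 1460 = 0.005944 m/day.
In each layer the seepage velocity is v_i = q/n_i, so the layer transit time is t_i = b_i·n_i / q:
  layer 1 (karst limestone): t_1 = 3.49 × 0.10 / 0.005944 = 58.72 d
  layer 2 (silty sand): t_2 = 7.30 × 0.10 / 0.005944 = 122.8 d
  layer 3 (silt): t_3 = 13.0 × 0.13 / 0.005944 = 284.3 d
Total t = Σ t_i = 465.9 days = 1.276 years.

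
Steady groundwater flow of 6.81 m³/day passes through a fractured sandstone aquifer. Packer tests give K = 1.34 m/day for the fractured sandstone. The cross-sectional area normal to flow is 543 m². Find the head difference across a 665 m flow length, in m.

From Q = K·A·i, i = Q / (K·A) = 6.81 / (1.340 × 543.0) = 0.009359.
Head loss Δh = i · L = 0.009359 × 665 = 6.224 m.

6.22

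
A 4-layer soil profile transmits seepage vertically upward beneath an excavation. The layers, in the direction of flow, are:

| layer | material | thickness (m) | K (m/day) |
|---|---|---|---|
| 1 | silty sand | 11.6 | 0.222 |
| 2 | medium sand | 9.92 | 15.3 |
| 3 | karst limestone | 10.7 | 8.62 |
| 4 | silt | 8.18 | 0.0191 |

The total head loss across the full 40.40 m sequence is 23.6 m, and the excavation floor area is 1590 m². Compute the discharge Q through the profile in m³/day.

Flow is perpendicular to layering, so the layers act in series and the equivalent K is the thickness-weighted harmonic mean.
Total thickness L = 11.6 + 9.92 + 10.7 + 8.18 = 40.40 m.
Σ(b_i/K_i) = 11.6/0.222 + 9.92/15.3 + 10.7/8.62 + 8.18/0.0191 = 482.4 d.
K_eq = L / Σ(b_i/K_i) = 40.40 / 482.4 = 0.08375 m/day.
Q = K_eq · A · (Δh/L) = 0.08375 × 1590 × (23.6/40.40) = 77.78 m³/day.

77.8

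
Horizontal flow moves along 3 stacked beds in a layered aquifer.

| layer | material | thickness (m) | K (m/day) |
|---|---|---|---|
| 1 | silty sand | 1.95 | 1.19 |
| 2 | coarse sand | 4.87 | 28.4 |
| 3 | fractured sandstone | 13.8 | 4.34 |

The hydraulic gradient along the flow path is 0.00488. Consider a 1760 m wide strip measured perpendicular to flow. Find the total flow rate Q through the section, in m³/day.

1720

Flow is parallel to layering, so each bed carries its own Darcy discharge and the transmissivities add.
Σ(K_i·b_i) = 1.19×1.95 + 28.4×4.87 + 4.34×13.8 = 200.5 m²/day.
Hydraulic gradient i = 0.00488.
Q = Σ(K_i·b_i) · W · i = 200.5 × 1760 × 0.004880 = 1722 m³/day.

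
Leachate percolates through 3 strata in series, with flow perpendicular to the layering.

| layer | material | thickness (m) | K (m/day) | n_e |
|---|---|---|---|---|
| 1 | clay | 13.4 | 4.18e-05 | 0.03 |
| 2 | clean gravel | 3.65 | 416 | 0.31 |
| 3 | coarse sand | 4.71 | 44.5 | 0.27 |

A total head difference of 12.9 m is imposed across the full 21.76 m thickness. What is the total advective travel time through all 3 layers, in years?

With flow normal to the layers, continuity requires the same specific discharge q through every layer.
Σ(b_i/K_i) = 13.4/4.18e-05 + 3.65/416 + 4.71/44.5 = 3.206e+05 d.
q = Δh / Σ(b_i/K_i) = 12.9 / 3.206e+05 = 4.024e-05 m/day.
In each layer the seepage velocity is v_i = q/n_i, so the layer transit time is t_i = b_i·n_i / q:
  layer 1 (clay): t_1 = 13.4 × 0.03 / 4.024e-05 = 9990 d
  layer 2 (clean gravel): t_2 = 3.65 × 0.31 / 4.024e-05 = 28119 d
  layer 3 (coarse sand): t_3 = 4.71 × 0.27 / 4.024e-05 = 31603 d
Total t = Σ t_i = 69711 days = 190.9 years.

191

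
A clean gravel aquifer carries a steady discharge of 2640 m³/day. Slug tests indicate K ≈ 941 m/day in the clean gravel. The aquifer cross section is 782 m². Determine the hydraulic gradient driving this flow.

0.00359

From Q = K·A·i, i = Q / (K·A) = 2640 / (941.0 × 782.0) = 0.003588.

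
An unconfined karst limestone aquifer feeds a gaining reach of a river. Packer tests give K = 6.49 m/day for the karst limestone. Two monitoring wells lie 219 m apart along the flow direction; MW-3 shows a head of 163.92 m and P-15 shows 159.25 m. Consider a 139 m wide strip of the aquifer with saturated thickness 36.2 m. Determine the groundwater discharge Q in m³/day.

Cross-sectional area A = 139 × 36.2 = 5032 m².
Hydraulic gradient i = (163.92 − 159.25) / 219 = 4.67 / 219 = 0.02132.
Darcy's law: Q = K · A · i = 6.490 × 5032 × 0.02132 = 696.4 m³/day.

696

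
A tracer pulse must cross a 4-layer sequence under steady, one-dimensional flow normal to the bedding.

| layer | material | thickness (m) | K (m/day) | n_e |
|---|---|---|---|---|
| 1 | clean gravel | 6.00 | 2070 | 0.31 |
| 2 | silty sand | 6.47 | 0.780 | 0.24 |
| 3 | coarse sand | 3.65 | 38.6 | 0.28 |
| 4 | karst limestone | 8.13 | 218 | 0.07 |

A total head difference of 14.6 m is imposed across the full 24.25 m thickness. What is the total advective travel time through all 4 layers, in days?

2.89

With flow normal to the layers, continuity requires the same specific discharge q through every layer.
Σ(b_i/K_i) = 6.00/2070 + 6.47/0.780 + 3.65/38.6 + 8.13/218 = 8.430 d.
q = Δh / Σ(b_i/K_i) = 14.6 / 8.430 = 1.732 m/day.
In each layer the seepage velocity is v_i = q/n_i, so the layer transit time is t_i = b_i·n_i / q:
  layer 1 (clean gravel): t_1 = 6.00 × 0.31 / 1.732 = 1.074 d
  layer 2 (silty sand): t_2 = 6.47 × 0.24 / 1.732 = 0.8965 d
  layer 3 (coarse sand): t_3 = 3.65 × 0.28 / 1.732 = 0.5901 d
  layer 4 (karst limestone): t_4 = 8.13 × 0.07 / 1.732 = 0.3286 d
Total t = Σ t_i = 2.889 days.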